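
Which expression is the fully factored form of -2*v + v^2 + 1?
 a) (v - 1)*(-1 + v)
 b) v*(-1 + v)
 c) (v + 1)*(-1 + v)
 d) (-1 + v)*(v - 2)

We need to factor -2*v + v^2 + 1.
The factored form is (v - 1)*(-1 + v).
a) (v - 1)*(-1 + v)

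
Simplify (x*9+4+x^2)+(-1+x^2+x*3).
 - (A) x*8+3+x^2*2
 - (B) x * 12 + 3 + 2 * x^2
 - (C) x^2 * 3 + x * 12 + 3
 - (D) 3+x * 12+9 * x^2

Adding the polynomials and combining like terms:
(x*9 + 4 + x^2) + (-1 + x^2 + x*3)
= x * 12 + 3 + 2 * x^2
B) x * 12 + 3 + 2 * x^2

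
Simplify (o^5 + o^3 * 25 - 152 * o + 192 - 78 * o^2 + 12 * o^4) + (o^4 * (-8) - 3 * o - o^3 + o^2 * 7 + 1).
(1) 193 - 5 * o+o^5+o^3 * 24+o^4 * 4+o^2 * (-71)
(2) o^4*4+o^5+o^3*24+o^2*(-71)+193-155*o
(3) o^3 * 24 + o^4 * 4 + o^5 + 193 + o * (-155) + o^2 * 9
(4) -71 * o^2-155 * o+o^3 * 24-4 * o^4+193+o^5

Adding the polynomials and combining like terms:
(o^5 + o^3*25 - 152*o + 192 - 78*o^2 + 12*o^4) + (o^4*(-8) - 3*o - o^3 + o^2*7 + 1)
= o^4*4+o^5+o^3*24+o^2*(-71)+193-155*o
2) o^4*4+o^5+o^3*24+o^2*(-71)+193-155*o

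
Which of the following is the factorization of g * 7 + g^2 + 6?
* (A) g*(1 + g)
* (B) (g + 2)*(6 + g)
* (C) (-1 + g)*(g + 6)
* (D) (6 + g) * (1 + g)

We need to factor g * 7 + g^2 + 6.
The factored form is (6 + g) * (1 + g).
D) (6 + g) * (1 + g)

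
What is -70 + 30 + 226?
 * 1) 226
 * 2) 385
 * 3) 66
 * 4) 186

First: -70 + 30 = -40
Then: -40 + 226 = 186
4) 186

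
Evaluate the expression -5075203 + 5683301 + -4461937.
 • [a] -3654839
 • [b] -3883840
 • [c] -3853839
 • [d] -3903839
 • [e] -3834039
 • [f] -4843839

First: -5075203 + 5683301 = 608098
Then: 608098 + -4461937 = -3853839
c) -3853839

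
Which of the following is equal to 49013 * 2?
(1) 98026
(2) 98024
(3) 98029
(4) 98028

49013 * 2 = 98026
1) 98026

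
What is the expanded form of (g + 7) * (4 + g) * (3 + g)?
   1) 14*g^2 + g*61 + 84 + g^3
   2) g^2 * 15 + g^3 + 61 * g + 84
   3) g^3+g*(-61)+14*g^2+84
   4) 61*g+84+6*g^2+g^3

Expanding (g + 7) * (4 + g) * (3 + g):
= 14*g^2 + g*61 + 84 + g^3
1) 14*g^2 + g*61 + 84 + g^3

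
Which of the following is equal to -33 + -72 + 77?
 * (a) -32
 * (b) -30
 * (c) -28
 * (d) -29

First: -33 + -72 = -105
Then: -105 + 77 = -28
c) -28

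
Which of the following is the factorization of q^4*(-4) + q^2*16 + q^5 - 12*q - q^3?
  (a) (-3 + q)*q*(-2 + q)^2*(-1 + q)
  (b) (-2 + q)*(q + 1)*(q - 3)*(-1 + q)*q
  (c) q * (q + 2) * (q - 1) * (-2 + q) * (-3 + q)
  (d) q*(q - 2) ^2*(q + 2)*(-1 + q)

We need to factor q^4*(-4) + q^2*16 + q^5 - 12*q - q^3.
The factored form is q * (q + 2) * (q - 1) * (-2 + q) * (-3 + q).
c) q * (q + 2) * (q - 1) * (-2 + q) * (-3 + q)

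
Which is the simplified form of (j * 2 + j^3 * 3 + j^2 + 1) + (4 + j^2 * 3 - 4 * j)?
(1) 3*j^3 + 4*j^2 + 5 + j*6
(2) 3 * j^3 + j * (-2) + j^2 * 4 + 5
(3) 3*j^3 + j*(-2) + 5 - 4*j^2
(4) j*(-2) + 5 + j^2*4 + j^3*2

Adding the polynomials and combining like terms:
(j*2 + j^3*3 + j^2 + 1) + (4 + j^2*3 - 4*j)
= 3 * j^3 + j * (-2) + j^2 * 4 + 5
2) 3 * j^3 + j * (-2) + j^2 * 4 + 5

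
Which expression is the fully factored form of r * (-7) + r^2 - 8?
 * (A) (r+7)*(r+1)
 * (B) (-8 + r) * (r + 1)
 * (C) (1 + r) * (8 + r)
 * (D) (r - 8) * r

We need to factor r * (-7) + r^2 - 8.
The factored form is (-8 + r) * (r + 1).
B) (-8 + r) * (r + 1)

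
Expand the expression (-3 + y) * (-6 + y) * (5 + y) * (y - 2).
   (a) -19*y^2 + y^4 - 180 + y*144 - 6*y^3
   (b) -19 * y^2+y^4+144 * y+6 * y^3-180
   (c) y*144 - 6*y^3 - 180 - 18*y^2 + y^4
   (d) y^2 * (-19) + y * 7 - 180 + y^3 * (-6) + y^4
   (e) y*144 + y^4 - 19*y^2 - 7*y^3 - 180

Expanding (-3 + y) * (-6 + y) * (5 + y) * (y - 2):
= -19*y^2 + y^4 - 180 + y*144 - 6*y^3
a) -19*y^2 + y^4 - 180 + y*144 - 6*y^3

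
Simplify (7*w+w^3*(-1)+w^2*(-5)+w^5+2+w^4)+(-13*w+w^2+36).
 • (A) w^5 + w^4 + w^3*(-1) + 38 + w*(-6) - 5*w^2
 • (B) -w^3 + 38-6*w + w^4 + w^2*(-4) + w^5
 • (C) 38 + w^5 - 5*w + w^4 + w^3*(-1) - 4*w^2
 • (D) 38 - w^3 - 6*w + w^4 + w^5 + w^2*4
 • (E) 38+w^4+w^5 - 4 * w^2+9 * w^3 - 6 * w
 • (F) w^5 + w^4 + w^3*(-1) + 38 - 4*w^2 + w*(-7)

Adding the polynomials and combining like terms:
(7*w + w^3*(-1) + w^2*(-5) + w^5 + 2 + w^4) + (-13*w + w^2 + 36)
= -w^3 + 38-6*w + w^4 + w^2*(-4) + w^5
B) -w^3 + 38-6*w + w^4 + w^2*(-4) + w^5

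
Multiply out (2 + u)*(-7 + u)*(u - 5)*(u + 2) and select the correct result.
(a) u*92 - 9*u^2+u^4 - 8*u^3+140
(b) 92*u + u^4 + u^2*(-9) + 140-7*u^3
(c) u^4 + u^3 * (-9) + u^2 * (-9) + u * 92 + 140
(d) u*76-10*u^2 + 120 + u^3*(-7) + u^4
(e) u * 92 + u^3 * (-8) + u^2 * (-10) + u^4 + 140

Expanding (2 + u)*(-7 + u)*(u - 5)*(u + 2):
= u*92 - 9*u^2+u^4 - 8*u^3+140
a) u*92 - 9*u^2+u^4 - 8*u^3+140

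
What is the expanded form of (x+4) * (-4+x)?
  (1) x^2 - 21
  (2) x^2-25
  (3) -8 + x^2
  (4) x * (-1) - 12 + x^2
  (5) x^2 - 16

Expanding (x+4) * (-4+x):
= x^2 - 16
5) x^2 - 16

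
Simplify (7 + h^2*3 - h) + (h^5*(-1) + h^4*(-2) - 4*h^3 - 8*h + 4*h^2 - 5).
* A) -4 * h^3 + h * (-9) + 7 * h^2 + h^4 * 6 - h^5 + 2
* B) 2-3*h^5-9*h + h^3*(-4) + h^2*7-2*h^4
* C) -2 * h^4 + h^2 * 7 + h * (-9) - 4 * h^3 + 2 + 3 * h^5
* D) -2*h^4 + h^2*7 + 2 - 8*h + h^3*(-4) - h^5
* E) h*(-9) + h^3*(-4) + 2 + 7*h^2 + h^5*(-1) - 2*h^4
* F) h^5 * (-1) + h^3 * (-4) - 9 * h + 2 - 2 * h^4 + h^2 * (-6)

Adding the polynomials and combining like terms:
(7 + h^2*3 - h) + (h^5*(-1) + h^4*(-2) - 4*h^3 - 8*h + 4*h^2 - 5)
= h*(-9) + h^3*(-4) + 2 + 7*h^2 + h^5*(-1) - 2*h^4
E) h*(-9) + h^3*(-4) + 2 + 7*h^2 + h^5*(-1) - 2*h^4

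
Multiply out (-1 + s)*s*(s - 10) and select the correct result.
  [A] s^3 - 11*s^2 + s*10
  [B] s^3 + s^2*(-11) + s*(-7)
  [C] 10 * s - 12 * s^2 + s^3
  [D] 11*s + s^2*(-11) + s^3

Expanding (-1 + s)*s*(s - 10):
= s^3 - 11*s^2 + s*10
A) s^3 - 11*s^2 + s*10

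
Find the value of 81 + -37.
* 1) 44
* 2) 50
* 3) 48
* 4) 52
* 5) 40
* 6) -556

81 + -37 = 44
1) 44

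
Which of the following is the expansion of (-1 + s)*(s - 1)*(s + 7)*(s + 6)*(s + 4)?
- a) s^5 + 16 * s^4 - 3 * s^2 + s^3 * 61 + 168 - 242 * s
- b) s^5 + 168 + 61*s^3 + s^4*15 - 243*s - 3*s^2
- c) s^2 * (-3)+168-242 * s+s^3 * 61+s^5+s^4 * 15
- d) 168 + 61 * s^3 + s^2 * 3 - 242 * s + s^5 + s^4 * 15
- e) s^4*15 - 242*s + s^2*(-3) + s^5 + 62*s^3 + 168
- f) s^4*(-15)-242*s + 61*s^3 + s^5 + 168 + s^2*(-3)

Expanding (-1 + s)*(s - 1)*(s + 7)*(s + 6)*(s + 4):
= s^2 * (-3)+168-242 * s+s^3 * 61+s^5+s^4 * 15
c) s^2 * (-3)+168-242 * s+s^3 * 61+s^5+s^4 * 15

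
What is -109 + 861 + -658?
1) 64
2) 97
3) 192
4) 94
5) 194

First: -109 + 861 = 752
Then: 752 + -658 = 94
4) 94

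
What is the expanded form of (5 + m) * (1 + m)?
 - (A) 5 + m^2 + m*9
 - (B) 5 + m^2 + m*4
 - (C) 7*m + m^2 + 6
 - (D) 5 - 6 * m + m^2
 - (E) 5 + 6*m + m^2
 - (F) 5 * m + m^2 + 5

Expanding (5 + m) * (1 + m):
= 5 + 6*m + m^2
E) 5 + 6*m + m^2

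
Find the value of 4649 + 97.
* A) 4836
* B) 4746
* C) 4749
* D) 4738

4649 + 97 = 4746
B) 4746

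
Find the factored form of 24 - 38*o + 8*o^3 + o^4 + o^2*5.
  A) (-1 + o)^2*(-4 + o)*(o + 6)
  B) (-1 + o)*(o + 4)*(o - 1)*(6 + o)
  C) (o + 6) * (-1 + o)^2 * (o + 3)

We need to factor 24 - 38*o + 8*o^3 + o^4 + o^2*5.
The factored form is (-1 + o)*(o + 4)*(o - 1)*(6 + o).
B) (-1 + o)*(o + 4)*(o - 1)*(6 + o)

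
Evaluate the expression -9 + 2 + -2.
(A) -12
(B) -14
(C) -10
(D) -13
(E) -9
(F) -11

First: -9 + 2 = -7
Then: -7 + -2 = -9
E) -9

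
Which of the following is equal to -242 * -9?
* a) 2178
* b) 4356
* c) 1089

-242 * -9 = 2178
a) 2178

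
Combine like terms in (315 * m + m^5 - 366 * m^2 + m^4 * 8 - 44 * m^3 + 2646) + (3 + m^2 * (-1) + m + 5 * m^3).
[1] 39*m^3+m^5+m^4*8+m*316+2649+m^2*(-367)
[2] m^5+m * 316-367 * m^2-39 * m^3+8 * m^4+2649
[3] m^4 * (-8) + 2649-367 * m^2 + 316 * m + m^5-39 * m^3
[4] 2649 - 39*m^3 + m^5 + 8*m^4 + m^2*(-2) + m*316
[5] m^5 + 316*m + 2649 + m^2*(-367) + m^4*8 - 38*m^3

Adding the polynomials and combining like terms:
(315*m + m^5 - 366*m^2 + m^4*8 - 44*m^3 + 2646) + (3 + m^2*(-1) + m + 5*m^3)
= m^5+m * 316-367 * m^2-39 * m^3+8 * m^4+2649
2) m^5+m * 316-367 * m^2-39 * m^3+8 * m^4+2649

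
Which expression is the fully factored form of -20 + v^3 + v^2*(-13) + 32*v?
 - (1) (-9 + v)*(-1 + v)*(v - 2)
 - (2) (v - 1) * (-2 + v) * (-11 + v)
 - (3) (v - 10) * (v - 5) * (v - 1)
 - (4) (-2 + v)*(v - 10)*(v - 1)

We need to factor -20 + v^3 + v^2*(-13) + 32*v.
The factored form is (-2 + v)*(v - 10)*(v - 1).
4) (-2 + v)*(v - 10)*(v - 1)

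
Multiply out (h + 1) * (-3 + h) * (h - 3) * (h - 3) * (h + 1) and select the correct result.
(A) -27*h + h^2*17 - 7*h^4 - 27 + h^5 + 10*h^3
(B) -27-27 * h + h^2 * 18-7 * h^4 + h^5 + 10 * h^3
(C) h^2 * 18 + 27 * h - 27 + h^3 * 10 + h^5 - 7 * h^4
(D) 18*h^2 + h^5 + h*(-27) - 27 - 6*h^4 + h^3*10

Expanding (h + 1) * (-3 + h) * (h - 3) * (h - 3) * (h + 1):
= -27-27 * h + h^2 * 18-7 * h^4 + h^5 + 10 * h^3
B) -27-27 * h + h^2 * 18-7 * h^4 + h^5 + 10 * h^3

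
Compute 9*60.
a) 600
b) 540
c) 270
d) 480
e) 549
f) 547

9 * 60 = 540
b) 540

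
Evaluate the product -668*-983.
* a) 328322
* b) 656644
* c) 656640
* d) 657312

-668 * -983 = 656644
b) 656644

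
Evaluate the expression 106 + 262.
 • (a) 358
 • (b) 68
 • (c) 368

106 + 262 = 368
c) 368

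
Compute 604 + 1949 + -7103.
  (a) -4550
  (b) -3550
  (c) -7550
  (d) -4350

First: 604 + 1949 = 2553
Then: 2553 + -7103 = -4550
a) -4550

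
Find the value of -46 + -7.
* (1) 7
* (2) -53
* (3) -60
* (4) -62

-46 + -7 = -53
2) -53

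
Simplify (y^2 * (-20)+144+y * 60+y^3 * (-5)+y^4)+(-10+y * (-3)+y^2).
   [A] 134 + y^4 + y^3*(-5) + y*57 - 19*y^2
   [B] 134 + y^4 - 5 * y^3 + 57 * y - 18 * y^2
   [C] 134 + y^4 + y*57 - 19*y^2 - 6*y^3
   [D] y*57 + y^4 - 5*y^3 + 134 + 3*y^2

Adding the polynomials and combining like terms:
(y^2*(-20) + 144 + y*60 + y^3*(-5) + y^4) + (-10 + y*(-3) + y^2)
= 134 + y^4 + y^3*(-5) + y*57 - 19*y^2
A) 134 + y^4 + y^3*(-5) + y*57 - 19*y^2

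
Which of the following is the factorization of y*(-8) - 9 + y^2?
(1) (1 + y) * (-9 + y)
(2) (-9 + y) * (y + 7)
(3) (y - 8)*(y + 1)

We need to factor y*(-8) - 9 + y^2.
The factored form is (1 + y) * (-9 + y).
1) (1 + y) * (-9 + y)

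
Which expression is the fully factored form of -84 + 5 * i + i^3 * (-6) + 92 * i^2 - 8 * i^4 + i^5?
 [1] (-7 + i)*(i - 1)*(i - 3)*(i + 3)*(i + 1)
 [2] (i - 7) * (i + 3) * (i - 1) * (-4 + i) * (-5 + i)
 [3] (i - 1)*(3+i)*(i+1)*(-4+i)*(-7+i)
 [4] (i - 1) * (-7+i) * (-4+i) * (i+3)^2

We need to factor -84 + 5 * i + i^3 * (-6) + 92 * i^2 - 8 * i^4 + i^5.
The factored form is (i - 1)*(3+i)*(i+1)*(-4+i)*(-7+i).
3) (i - 1)*(3+i)*(i+1)*(-4+i)*(-7+i)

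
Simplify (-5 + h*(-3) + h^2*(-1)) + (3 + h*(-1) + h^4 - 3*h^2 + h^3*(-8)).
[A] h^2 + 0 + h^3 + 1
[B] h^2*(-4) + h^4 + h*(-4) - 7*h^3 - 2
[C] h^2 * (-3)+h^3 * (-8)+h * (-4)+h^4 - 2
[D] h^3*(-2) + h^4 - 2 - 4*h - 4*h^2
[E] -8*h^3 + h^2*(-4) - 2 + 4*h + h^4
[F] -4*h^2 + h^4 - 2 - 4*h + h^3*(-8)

Adding the polynomials and combining like terms:
(-5 + h*(-3) + h^2*(-1)) + (3 + h*(-1) + h^4 - 3*h^2 + h^3*(-8))
= -4*h^2 + h^4 - 2 - 4*h + h^3*(-8)
F) -4*h^2 + h^4 - 2 - 4*h + h^3*(-8)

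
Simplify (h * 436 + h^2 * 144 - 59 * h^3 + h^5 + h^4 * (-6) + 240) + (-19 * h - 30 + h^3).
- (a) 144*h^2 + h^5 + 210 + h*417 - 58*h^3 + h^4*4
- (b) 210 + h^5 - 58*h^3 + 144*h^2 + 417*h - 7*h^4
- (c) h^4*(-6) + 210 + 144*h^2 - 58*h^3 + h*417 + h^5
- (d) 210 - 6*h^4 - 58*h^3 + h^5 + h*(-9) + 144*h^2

Adding the polynomials and combining like terms:
(h*436 + h^2*144 - 59*h^3 + h^5 + h^4*(-6) + 240) + (-19*h - 30 + h^3)
= h^4*(-6) + 210 + 144*h^2 - 58*h^3 + h*417 + h^5
c) h^4*(-6) + 210 + 144*h^2 - 58*h^3 + h*417 + h^5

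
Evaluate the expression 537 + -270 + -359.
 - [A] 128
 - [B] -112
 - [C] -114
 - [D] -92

First: 537 + -270 = 267
Then: 267 + -359 = -92
D) -92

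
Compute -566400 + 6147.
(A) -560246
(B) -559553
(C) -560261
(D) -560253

-566400 + 6147 = -560253
D) -560253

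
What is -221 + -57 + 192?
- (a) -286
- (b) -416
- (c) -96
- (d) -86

First: -221 + -57 = -278
Then: -278 + 192 = -86
d) -86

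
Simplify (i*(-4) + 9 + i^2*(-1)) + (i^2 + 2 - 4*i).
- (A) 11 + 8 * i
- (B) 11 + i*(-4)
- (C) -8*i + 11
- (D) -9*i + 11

Adding the polynomials and combining like terms:
(i*(-4) + 9 + i^2*(-1)) + (i^2 + 2 - 4*i)
= -8*i + 11
C) -8*i + 11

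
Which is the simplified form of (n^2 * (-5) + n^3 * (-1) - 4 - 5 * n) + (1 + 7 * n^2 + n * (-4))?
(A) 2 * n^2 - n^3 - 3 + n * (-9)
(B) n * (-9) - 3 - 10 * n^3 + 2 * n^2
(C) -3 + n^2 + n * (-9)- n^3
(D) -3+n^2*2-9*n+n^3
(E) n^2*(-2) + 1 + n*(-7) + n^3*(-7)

Adding the polynomials and combining like terms:
(n^2*(-5) + n^3*(-1) - 4 - 5*n) + (1 + 7*n^2 + n*(-4))
= 2 * n^2 - n^3 - 3 + n * (-9)
A) 2 * n^2 - n^3 - 3 + n * (-9)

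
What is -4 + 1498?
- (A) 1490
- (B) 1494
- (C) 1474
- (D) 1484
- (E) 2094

-4 + 1498 = 1494
B) 1494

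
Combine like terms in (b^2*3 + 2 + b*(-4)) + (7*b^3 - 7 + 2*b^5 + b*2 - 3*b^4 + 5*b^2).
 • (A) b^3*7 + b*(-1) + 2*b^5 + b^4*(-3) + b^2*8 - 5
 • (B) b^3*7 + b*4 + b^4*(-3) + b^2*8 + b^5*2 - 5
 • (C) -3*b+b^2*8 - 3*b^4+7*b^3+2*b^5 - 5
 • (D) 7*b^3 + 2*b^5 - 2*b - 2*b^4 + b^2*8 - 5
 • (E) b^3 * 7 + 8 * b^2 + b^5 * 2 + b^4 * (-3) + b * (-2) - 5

Adding the polynomials and combining like terms:
(b^2*3 + 2 + b*(-4)) + (7*b^3 - 7 + 2*b^5 + b*2 - 3*b^4 + 5*b^2)
= b^3 * 7 + 8 * b^2 + b^5 * 2 + b^4 * (-3) + b * (-2) - 5
E) b^3 * 7 + 8 * b^2 + b^5 * 2 + b^4 * (-3) + b * (-2) - 5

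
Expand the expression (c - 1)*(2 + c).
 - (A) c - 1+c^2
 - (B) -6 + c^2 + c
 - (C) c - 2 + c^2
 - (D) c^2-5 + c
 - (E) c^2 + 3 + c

Expanding (c - 1)*(2 + c):
= c - 2 + c^2
C) c - 2 + c^2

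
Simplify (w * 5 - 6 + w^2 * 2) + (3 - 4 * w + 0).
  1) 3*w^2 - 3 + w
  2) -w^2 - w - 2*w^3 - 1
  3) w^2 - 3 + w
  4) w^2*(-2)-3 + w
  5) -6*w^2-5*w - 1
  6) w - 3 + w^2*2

Adding the polynomials and combining like terms:
(w*5 - 6 + w^2*2) + (3 - 4*w + 0)
= w - 3 + w^2*2
6) w - 3 + w^2*2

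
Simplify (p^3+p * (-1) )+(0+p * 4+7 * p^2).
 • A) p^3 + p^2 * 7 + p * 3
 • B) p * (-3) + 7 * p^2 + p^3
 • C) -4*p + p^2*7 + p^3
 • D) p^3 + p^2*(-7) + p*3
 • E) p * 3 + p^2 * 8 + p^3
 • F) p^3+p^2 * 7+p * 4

Adding the polynomials and combining like terms:
(p^3 + p*(-1)) + (0 + p*4 + 7*p^2)
= p^3 + p^2 * 7 + p * 3
A) p^3 + p^2 * 7 + p * 3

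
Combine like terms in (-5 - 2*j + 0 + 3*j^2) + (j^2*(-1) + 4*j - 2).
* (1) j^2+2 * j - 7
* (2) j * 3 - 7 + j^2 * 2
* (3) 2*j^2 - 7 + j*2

Adding the polynomials and combining like terms:
(-5 - 2*j + 0 + 3*j^2) + (j^2*(-1) + 4*j - 2)
= 2*j^2 - 7 + j*2
3) 2*j^2 - 7 + j*2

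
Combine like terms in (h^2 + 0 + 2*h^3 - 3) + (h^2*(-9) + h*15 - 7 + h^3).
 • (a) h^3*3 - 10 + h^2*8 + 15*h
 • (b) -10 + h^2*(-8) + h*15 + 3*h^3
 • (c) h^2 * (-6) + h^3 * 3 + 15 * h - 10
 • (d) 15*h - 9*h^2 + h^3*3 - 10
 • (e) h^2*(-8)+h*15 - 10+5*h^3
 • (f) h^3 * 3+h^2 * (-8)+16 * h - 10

Adding the polynomials and combining like terms:
(h^2 + 0 + 2*h^3 - 3) + (h^2*(-9) + h*15 - 7 + h^3)
= -10 + h^2*(-8) + h*15 + 3*h^3
b) -10 + h^2*(-8) + h*15 + 3*h^3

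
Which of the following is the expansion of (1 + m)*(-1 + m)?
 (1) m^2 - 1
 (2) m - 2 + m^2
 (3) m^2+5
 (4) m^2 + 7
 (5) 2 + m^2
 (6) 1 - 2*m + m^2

Expanding (1 + m)*(-1 + m):
= m^2 - 1
1) m^2 - 1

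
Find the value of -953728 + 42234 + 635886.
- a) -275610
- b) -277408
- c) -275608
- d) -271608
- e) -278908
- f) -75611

First: -953728 + 42234 = -911494
Then: -911494 + 635886 = -275608
c) -275608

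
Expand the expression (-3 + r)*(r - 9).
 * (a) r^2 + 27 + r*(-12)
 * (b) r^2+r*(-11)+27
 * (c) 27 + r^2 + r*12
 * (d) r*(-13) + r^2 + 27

Expanding (-3 + r)*(r - 9):
= r^2 + 27 + r*(-12)
a) r^2 + 27 + r*(-12)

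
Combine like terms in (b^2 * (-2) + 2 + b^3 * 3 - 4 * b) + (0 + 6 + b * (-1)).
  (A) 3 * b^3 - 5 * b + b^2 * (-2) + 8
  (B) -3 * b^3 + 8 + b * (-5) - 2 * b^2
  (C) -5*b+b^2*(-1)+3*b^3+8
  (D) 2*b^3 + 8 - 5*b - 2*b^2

Adding the polynomials and combining like terms:
(b^2*(-2) + 2 + b^3*3 - 4*b) + (0 + 6 + b*(-1))
= 3 * b^3 - 5 * b + b^2 * (-2) + 8
A) 3 * b^3 - 5 * b + b^2 * (-2) + 8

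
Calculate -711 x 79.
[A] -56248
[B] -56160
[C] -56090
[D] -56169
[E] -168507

-711 * 79 = -56169
D) -56169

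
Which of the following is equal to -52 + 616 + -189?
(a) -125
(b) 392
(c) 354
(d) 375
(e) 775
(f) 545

First: -52 + 616 = 564
Then: 564 + -189 = 375
d) 375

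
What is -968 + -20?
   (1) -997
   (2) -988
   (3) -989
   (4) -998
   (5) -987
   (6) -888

-968 + -20 = -988
2) -988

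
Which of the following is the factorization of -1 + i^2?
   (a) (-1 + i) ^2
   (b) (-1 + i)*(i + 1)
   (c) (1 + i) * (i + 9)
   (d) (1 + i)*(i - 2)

We need to factor -1 + i^2.
The factored form is (-1 + i)*(i + 1).
b) (-1 + i)*(i + 1)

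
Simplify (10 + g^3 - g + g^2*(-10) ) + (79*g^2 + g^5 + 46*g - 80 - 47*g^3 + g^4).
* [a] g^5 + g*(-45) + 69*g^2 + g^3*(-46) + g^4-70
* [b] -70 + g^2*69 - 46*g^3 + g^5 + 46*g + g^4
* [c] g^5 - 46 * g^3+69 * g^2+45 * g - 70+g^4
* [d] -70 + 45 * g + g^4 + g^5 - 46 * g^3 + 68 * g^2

Adding the polynomials and combining like terms:
(10 + g^3 - g + g^2*(-10)) + (79*g^2 + g^5 + 46*g - 80 - 47*g^3 + g^4)
= g^5 - 46 * g^3+69 * g^2+45 * g - 70+g^4
c) g^5 - 46 * g^3+69 * g^2+45 * g - 70+g^4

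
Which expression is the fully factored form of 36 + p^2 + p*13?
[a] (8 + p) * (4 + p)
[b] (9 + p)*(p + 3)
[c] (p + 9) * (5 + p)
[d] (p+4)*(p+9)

We need to factor 36 + p^2 + p*13.
The factored form is (p+4)*(p+9).
d) (p+4)*(p+9)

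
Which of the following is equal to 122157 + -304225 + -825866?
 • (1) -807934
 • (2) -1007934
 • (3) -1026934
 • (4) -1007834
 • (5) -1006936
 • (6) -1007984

First: 122157 + -304225 = -182068
Then: -182068 + -825866 = -1007934
2) -1007934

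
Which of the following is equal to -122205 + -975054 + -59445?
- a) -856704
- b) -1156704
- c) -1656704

First: -122205 + -975054 = -1097259
Then: -1097259 + -59445 = -1156704
b) -1156704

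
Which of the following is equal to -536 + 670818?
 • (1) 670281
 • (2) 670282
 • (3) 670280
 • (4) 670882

-536 + 670818 = 670282
2) 670282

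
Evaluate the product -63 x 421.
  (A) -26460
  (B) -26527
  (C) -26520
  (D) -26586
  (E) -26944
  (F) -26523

-63 * 421 = -26523
F) -26523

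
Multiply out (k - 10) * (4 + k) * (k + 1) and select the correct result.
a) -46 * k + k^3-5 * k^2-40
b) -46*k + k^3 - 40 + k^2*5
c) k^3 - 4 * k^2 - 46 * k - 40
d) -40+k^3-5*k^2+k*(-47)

Expanding (k - 10) * (4 + k) * (k + 1):
= -46 * k + k^3-5 * k^2-40
a) -46 * k + k^3-5 * k^2-40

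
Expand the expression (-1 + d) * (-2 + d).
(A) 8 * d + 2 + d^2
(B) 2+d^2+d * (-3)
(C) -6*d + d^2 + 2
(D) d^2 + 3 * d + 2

Expanding (-1 + d) * (-2 + d):
= 2+d^2+d * (-3)
B) 2+d^2+d * (-3)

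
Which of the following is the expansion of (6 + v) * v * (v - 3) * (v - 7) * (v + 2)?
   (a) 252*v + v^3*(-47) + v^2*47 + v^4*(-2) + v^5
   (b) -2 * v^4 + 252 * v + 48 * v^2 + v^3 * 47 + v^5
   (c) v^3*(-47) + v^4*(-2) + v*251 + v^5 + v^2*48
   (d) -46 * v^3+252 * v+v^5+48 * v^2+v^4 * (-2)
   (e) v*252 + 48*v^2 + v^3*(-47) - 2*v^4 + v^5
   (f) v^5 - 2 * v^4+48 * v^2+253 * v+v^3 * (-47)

Expanding (6 + v) * v * (v - 3) * (v - 7) * (v + 2):
= v*252 + 48*v^2 + v^3*(-47) - 2*v^4 + v^5
e) v*252 + 48*v^2 + v^3*(-47) - 2*v^4 + v^5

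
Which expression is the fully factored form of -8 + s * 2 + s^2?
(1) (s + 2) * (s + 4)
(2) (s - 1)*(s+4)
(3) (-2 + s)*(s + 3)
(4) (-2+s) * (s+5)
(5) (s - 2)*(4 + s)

We need to factor -8 + s * 2 + s^2.
The factored form is (s - 2)*(4 + s).
5) (s - 2)*(4 + s)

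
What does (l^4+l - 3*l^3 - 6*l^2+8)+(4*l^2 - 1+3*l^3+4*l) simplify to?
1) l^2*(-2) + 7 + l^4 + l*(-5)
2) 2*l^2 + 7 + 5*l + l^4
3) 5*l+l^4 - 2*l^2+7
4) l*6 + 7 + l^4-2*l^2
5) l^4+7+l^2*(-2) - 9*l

Adding the polynomials and combining like terms:
(l^4 + l - 3*l^3 - 6*l^2 + 8) + (4*l^2 - 1 + 3*l^3 + 4*l)
= 5*l+l^4 - 2*l^2+7
3) 5*l+l^4 - 2*l^2+7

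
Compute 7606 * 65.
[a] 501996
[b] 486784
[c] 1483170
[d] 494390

7606 * 65 = 494390
d) 494390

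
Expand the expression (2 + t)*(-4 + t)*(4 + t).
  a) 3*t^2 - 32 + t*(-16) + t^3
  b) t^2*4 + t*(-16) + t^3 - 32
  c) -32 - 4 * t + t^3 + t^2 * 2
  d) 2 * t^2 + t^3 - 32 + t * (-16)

Expanding (2 + t)*(-4 + t)*(4 + t):
= 2 * t^2 + t^3 - 32 + t * (-16)
d) 2 * t^2 + t^3 - 32 + t * (-16)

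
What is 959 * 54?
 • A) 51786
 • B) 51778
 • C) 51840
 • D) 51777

959 * 54 = 51786
A) 51786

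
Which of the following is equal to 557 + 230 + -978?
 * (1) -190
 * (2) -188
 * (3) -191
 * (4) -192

First: 557 + 230 = 787
Then: 787 + -978 = -191
3) -191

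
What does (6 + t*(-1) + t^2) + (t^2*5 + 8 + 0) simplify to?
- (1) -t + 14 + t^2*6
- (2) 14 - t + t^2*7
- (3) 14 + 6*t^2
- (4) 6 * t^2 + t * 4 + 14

Adding the polynomials and combining like terms:
(6 + t*(-1) + t^2) + (t^2*5 + 8 + 0)
= -t + 14 + t^2*6
1) -t + 14 + t^2*6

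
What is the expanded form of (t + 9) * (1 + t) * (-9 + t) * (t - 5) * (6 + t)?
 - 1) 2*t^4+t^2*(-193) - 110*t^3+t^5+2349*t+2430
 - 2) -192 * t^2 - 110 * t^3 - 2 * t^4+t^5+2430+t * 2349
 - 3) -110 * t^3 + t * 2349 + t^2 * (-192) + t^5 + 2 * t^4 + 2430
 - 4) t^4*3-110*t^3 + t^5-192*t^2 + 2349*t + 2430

Expanding (t + 9) * (1 + t) * (-9 + t) * (t - 5) * (6 + t):
= -110 * t^3 + t * 2349 + t^2 * (-192) + t^5 + 2 * t^4 + 2430
3) -110 * t^3 + t * 2349 + t^2 * (-192) + t^5 + 2 * t^4 + 2430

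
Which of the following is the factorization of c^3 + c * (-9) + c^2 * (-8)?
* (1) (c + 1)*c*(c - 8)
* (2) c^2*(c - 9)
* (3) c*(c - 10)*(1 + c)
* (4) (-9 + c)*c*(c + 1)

We need to factor c^3 + c * (-9) + c^2 * (-8).
The factored form is (-9 + c)*c*(c + 1).
4) (-9 + c)*c*(c + 1)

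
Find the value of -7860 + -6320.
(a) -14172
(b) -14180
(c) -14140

-7860 + -6320 = -14180
b) -14180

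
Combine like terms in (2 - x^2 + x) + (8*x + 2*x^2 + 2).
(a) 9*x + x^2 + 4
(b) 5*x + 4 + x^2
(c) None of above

Adding the polynomials and combining like terms:
(2 - x^2 + x) + (8*x + 2*x^2 + 2)
= 9*x + x^2 + 4
a) 9*x + x^2 + 4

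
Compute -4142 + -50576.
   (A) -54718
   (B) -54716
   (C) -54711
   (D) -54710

-4142 + -50576 = -54718
A) -54718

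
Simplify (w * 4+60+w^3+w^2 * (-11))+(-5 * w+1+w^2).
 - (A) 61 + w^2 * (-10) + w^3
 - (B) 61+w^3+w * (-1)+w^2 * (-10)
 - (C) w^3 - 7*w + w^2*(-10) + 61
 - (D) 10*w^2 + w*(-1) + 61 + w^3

Adding the polynomials and combining like terms:
(w*4 + 60 + w^3 + w^2*(-11)) + (-5*w + 1 + w^2)
= 61+w^3+w * (-1)+w^2 * (-10)
B) 61+w^3+w * (-1)+w^2 * (-10)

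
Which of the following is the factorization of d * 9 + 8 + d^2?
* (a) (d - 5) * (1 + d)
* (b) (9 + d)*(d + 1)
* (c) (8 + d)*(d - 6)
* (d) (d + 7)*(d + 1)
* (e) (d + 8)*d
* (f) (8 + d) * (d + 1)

We need to factor d * 9 + 8 + d^2.
The factored form is (8 + d) * (d + 1).
f) (8 + d) * (d + 1)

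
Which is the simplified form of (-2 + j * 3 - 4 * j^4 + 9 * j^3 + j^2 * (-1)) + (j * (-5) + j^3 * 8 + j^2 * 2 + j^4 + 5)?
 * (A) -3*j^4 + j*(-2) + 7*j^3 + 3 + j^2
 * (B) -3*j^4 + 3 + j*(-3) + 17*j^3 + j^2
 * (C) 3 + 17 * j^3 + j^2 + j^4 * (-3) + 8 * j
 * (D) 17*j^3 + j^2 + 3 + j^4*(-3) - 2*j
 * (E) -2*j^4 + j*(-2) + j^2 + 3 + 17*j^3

Adding the polynomials and combining like terms:
(-2 + j*3 - 4*j^4 + 9*j^3 + j^2*(-1)) + (j*(-5) + j^3*8 + j^2*2 + j^4 + 5)
= 17*j^3 + j^2 + 3 + j^4*(-3) - 2*j
D) 17*j^3 + j^2 + 3 + j^4*(-3) - 2*j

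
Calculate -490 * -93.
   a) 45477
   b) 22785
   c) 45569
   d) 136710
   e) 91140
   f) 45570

-490 * -93 = 45570
f) 45570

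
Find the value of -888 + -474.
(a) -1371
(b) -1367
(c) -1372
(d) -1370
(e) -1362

-888 + -474 = -1362
e) -1362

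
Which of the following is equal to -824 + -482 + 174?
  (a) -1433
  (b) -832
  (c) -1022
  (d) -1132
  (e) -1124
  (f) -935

First: -824 + -482 = -1306
Then: -1306 + 174 = -1132
d) -1132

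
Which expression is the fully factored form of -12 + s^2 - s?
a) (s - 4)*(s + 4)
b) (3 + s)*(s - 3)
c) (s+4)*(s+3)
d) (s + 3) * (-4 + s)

We need to factor -12 + s^2 - s.
The factored form is (s + 3) * (-4 + s).
d) (s + 3) * (-4 + s)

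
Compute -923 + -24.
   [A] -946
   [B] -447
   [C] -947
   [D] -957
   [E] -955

-923 + -24 = -947
C) -947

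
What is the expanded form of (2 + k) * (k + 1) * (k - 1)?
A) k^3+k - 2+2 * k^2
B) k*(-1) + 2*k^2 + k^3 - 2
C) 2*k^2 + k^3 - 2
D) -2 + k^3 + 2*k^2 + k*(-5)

Expanding (2 + k) * (k + 1) * (k - 1):
= k*(-1) + 2*k^2 + k^3 - 2
B) k*(-1) + 2*k^2 + k^3 - 2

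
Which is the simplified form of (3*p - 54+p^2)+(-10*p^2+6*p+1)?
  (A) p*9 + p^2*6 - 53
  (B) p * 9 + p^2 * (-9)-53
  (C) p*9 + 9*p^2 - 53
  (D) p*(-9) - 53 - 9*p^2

Adding the polynomials and combining like terms:
(3*p - 54 + p^2) + (-10*p^2 + 6*p + 1)
= p * 9 + p^2 * (-9)-53
B) p * 9 + p^2 * (-9)-53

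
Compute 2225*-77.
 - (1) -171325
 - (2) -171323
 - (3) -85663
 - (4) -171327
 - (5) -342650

2225 * -77 = -171325
1) -171325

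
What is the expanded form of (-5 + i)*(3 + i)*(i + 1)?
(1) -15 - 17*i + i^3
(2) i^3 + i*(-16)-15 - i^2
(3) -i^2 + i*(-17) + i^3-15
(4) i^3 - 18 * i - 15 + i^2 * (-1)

Expanding (-5 + i)*(3 + i)*(i + 1):
= -i^2 + i*(-17) + i^3-15
3) -i^2 + i*(-17) + i^3-15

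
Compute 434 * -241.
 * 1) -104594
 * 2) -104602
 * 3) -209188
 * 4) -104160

434 * -241 = -104594
1) -104594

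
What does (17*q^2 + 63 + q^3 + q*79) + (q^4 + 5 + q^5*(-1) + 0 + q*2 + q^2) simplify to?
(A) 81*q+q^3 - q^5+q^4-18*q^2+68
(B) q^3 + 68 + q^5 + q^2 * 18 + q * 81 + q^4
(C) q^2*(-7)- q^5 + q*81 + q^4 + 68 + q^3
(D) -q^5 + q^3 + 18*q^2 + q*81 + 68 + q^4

Adding the polynomials and combining like terms:
(17*q^2 + 63 + q^3 + q*79) + (q^4 + 5 + q^5*(-1) + 0 + q*2 + q^2)
= -q^5 + q^3 + 18*q^2 + q*81 + 68 + q^4
D) -q^5 + q^3 + 18*q^2 + q*81 + 68 + q^4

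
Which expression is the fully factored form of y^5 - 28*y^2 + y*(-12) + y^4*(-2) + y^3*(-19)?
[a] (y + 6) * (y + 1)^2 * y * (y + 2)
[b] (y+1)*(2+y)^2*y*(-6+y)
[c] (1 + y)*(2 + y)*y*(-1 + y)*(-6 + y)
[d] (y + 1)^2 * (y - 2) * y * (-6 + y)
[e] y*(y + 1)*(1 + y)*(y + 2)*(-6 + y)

We need to factor y^5 - 28*y^2 + y*(-12) + y^4*(-2) + y^3*(-19).
The factored form is y*(y + 1)*(1 + y)*(y + 2)*(-6 + y).
e) y*(y + 1)*(1 + y)*(y + 2)*(-6 + y)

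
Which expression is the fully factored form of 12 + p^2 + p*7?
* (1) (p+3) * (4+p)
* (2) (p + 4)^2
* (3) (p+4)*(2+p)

We need to factor 12 + p^2 + p*7.
The factored form is (p+3) * (4+p).
1) (p+3) * (4+p)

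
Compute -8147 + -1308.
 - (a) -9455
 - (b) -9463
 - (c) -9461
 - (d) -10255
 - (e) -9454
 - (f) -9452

-8147 + -1308 = -9455
a) -9455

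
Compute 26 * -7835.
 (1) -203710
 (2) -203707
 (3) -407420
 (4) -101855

26 * -7835 = -203710
1) -203710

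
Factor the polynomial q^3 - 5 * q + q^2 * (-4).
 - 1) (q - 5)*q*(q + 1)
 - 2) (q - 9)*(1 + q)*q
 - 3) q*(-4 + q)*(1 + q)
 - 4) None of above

We need to factor q^3 - 5 * q + q^2 * (-4).
The factored form is (q - 5)*q*(q + 1).
1) (q - 5)*q*(q + 1)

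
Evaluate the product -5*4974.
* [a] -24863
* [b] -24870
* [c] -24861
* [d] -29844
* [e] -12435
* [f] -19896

-5 * 4974 = -24870
b) -24870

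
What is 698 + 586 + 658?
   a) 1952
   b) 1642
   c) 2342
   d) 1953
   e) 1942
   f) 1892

First: 698 + 586 = 1284
Then: 1284 + 658 = 1942
e) 1942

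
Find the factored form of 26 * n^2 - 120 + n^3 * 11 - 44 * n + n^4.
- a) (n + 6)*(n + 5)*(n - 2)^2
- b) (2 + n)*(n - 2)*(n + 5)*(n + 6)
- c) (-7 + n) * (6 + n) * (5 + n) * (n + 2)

We need to factor 26 * n^2 - 120 + n^3 * 11 - 44 * n + n^4.
The factored form is (2 + n)*(n - 2)*(n + 5)*(n + 6).
b) (2 + n)*(n - 2)*(n + 5)*(n + 6)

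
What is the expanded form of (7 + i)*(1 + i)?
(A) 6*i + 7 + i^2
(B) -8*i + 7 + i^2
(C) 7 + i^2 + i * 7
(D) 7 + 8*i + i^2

Expanding (7 + i)*(1 + i):
= 7 + 8*i + i^2
D) 7 + 8*i + i^2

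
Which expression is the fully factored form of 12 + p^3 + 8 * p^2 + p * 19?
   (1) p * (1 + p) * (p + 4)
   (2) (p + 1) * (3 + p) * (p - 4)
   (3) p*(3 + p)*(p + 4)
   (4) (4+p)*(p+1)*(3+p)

We need to factor 12 + p^3 + 8 * p^2 + p * 19.
The factored form is (4+p)*(p+1)*(3+p).
4) (4+p)*(p+1)*(3+p)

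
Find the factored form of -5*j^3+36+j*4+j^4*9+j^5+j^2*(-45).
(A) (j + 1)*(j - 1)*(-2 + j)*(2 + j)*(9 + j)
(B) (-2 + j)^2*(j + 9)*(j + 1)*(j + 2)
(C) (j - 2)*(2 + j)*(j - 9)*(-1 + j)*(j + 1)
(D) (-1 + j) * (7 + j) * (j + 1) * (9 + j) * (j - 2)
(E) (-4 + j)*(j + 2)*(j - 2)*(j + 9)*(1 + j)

We need to factor -5*j^3+36+j*4+j^4*9+j^5+j^2*(-45).
The factored form is (j + 1)*(j - 1)*(-2 + j)*(2 + j)*(9 + j).
A) (j + 1)*(j - 1)*(-2 + j)*(2 + j)*(9 + j)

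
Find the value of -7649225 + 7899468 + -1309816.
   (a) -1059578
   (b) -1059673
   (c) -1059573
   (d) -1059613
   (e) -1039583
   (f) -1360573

First: -7649225 + 7899468 = 250243
Then: 250243 + -1309816 = -1059573
c) -1059573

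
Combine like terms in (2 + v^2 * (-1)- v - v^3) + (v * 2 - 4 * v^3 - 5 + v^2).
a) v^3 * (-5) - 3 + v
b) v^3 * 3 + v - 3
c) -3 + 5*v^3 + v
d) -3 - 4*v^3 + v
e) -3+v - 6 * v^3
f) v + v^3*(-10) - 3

Adding the polynomials and combining like terms:
(2 + v^2*(-1) - v - v^3) + (v*2 - 4*v^3 - 5 + v^2)
= v^3 * (-5) - 3 + v
a) v^3 * (-5) - 3 + v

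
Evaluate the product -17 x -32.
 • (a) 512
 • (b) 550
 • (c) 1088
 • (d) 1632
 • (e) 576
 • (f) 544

-17 * -32 = 544
f) 544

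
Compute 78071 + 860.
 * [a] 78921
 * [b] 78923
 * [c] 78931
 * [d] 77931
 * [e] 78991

78071 + 860 = 78931
c) 78931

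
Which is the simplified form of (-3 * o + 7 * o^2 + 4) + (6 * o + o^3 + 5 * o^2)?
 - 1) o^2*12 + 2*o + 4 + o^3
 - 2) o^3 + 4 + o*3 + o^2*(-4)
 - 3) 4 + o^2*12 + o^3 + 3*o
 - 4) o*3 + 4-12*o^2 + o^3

Adding the polynomials and combining like terms:
(-3*o + 7*o^2 + 4) + (6*o + o^3 + 5*o^2)
= 4 + o^2*12 + o^3 + 3*o
3) 4 + o^2*12 + o^3 + 3*o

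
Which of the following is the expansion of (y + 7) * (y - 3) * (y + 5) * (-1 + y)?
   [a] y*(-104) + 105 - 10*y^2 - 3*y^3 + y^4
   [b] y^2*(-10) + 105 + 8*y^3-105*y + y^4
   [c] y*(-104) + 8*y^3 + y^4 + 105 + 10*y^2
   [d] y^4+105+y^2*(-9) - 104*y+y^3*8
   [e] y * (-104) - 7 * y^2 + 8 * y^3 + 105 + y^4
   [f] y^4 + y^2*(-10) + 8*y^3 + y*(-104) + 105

Expanding (y + 7) * (y - 3) * (y + 5) * (-1 + y):
= y^4 + y^2*(-10) + 8*y^3 + y*(-104) + 105
f) y^4 + y^2*(-10) + 8*y^3 + y*(-104) + 105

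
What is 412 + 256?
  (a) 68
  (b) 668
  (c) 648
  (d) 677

412 + 256 = 668
b) 668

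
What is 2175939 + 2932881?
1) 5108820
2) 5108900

2175939 + 2932881 = 5108820
1) 5108820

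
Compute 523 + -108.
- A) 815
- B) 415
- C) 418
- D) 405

523 + -108 = 415
B) 415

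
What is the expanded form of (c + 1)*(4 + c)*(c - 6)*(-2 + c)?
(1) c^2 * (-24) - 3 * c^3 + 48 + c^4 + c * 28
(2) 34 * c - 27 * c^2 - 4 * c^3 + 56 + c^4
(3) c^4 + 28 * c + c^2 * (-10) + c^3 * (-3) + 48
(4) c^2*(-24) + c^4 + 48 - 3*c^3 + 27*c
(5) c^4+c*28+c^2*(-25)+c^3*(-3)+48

Expanding (c + 1)*(4 + c)*(c - 6)*(-2 + c):
= c^2 * (-24) - 3 * c^3 + 48 + c^4 + c * 28
1) c^2 * (-24) - 3 * c^3 + 48 + c^4 + c * 28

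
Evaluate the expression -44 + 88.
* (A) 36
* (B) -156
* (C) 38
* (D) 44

-44 + 88 = 44
D) 44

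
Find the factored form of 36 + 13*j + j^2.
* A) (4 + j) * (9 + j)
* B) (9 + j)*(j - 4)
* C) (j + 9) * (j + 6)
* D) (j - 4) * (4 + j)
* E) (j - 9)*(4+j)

We need to factor 36 + 13*j + j^2.
The factored form is (4 + j) * (9 + j).
A) (4 + j) * (9 + j)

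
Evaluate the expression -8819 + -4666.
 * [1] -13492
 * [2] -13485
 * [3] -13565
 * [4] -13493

-8819 + -4666 = -13485
2) -13485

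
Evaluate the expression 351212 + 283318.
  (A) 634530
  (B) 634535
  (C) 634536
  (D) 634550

351212 + 283318 = 634530
A) 634530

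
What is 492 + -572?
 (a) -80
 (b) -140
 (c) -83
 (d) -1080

492 + -572 = -80
a) -80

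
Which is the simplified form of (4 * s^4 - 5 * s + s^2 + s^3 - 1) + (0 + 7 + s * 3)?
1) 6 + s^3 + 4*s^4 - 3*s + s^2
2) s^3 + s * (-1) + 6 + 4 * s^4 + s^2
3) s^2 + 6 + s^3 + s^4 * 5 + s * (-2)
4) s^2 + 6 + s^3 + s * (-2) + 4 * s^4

Adding the polynomials and combining like terms:
(4*s^4 - 5*s + s^2 + s^3 - 1) + (0 + 7 + s*3)
= s^2 + 6 + s^3 + s * (-2) + 4 * s^4
4) s^2 + 6 + s^3 + s * (-2) + 4 * s^4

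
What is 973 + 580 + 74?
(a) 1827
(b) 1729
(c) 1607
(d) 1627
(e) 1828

First: 973 + 580 = 1553
Then: 1553 + 74 = 1627
d) 1627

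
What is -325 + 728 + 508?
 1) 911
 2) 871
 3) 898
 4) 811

First: -325 + 728 = 403
Then: 403 + 508 = 911
1) 911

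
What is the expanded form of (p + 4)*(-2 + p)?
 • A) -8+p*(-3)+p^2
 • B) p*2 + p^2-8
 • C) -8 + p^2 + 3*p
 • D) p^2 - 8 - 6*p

Expanding (p + 4)*(-2 + p):
= p*2 + p^2-8
B) p*2 + p^2-8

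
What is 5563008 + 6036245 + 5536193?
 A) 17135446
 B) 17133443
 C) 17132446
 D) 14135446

First: 5563008 + 6036245 = 11599253
Then: 11599253 + 5536193 = 17135446
A) 17135446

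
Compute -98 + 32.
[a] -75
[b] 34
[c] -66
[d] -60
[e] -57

-98 + 32 = -66
c) -66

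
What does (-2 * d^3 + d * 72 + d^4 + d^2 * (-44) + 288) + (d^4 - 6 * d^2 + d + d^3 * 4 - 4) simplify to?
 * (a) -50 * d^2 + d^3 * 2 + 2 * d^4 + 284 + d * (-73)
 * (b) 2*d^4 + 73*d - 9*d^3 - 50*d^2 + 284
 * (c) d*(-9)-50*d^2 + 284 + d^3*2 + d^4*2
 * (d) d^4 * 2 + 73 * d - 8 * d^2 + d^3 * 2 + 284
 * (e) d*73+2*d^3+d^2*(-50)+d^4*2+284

Adding the polynomials and combining like terms:
(-2*d^3 + d*72 + d^4 + d^2*(-44) + 288) + (d^4 - 6*d^2 + d + d^3*4 - 4)
= d*73+2*d^3+d^2*(-50)+d^4*2+284
e) d*73+2*d^3+d^2*(-50)+d^4*2+284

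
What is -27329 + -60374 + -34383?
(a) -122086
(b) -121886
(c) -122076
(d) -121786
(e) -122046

First: -27329 + -60374 = -87703
Then: -87703 + -34383 = -122086
a) -122086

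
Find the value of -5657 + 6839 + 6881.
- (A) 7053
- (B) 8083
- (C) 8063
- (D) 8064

First: -5657 + 6839 = 1182
Then: 1182 + 6881 = 8063
C) 8063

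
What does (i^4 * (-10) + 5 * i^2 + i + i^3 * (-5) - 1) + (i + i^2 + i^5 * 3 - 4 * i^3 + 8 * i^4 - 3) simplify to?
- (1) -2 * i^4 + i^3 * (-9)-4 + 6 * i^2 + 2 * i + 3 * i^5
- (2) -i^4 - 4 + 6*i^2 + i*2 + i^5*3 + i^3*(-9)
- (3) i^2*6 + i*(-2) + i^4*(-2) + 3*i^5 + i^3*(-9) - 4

Adding the polynomials and combining like terms:
(i^4*(-10) + 5*i^2 + i + i^3*(-5) - 1) + (i + i^2 + i^5*3 - 4*i^3 + 8*i^4 - 3)
= -2 * i^4 + i^3 * (-9)-4 + 6 * i^2 + 2 * i + 3 * i^5
1) -2 * i^4 + i^3 * (-9)-4 + 6 * i^2 + 2 * i + 3 * i^5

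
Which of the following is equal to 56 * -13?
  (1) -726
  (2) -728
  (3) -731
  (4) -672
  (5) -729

56 * -13 = -728
2) -728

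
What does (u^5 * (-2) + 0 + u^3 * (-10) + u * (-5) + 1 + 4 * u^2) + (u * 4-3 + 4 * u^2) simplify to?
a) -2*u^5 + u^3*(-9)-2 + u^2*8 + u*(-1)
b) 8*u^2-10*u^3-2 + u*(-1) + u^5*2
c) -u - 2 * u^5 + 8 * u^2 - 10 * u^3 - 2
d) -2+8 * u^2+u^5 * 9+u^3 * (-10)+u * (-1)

Adding the polynomials and combining like terms:
(u^5*(-2) + 0 + u^3*(-10) + u*(-5) + 1 + 4*u^2) + (u*4 - 3 + 4*u^2)
= -u - 2 * u^5 + 8 * u^2 - 10 * u^3 - 2
c) -u - 2 * u^5 + 8 * u^2 - 10 * u^3 - 2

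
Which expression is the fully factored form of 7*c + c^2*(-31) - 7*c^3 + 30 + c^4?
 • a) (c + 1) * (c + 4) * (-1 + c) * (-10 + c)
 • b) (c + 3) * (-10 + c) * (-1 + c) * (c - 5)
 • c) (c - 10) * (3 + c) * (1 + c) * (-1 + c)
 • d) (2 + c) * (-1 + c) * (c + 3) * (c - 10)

We need to factor 7*c + c^2*(-31) - 7*c^3 + 30 + c^4.
The factored form is (c - 10) * (3 + c) * (1 + c) * (-1 + c).
c) (c - 10) * (3 + c) * (1 + c) * (-1 + c)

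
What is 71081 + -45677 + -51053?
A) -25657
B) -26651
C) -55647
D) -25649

First: 71081 + -45677 = 25404
Then: 25404 + -51053 = -25649
D) -25649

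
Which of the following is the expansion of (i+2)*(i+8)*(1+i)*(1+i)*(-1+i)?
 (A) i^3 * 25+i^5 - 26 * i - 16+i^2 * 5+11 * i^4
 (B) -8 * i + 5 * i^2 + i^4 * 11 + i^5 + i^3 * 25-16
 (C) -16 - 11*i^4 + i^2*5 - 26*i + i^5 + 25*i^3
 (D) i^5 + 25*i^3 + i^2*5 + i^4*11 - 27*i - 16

Expanding (i+2)*(i+8)*(1+i)*(1+i)*(-1+i):
= i^3 * 25+i^5 - 26 * i - 16+i^2 * 5+11 * i^4
A) i^3 * 25+i^5 - 26 * i - 16+i^2 * 5+11 * i^4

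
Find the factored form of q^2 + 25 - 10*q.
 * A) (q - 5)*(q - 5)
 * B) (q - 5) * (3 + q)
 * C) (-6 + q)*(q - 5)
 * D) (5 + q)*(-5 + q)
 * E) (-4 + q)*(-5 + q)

We need to factor q^2 + 25 - 10*q.
The factored form is (q - 5)*(q - 5).
A) (q - 5)*(q - 5)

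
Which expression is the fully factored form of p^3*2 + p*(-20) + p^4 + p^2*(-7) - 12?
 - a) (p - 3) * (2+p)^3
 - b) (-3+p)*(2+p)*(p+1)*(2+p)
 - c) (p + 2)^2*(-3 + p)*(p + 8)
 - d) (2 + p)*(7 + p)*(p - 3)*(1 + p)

We need to factor p^3*2 + p*(-20) + p^4 + p^2*(-7) - 12.
The factored form is (-3+p)*(2+p)*(p+1)*(2+p).
b) (-3+p)*(2+p)*(p+1)*(2+p)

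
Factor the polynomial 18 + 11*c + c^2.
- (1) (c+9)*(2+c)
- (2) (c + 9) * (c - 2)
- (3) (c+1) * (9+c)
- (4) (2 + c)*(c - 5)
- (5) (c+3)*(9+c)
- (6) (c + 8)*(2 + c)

We need to factor 18 + 11*c + c^2.
The factored form is (c+9)*(2+c).
1) (c+9)*(2+c)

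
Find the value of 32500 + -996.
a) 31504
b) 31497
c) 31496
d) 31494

32500 + -996 = 31504
a) 31504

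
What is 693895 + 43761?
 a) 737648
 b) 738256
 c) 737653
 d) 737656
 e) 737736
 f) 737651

693895 + 43761 = 737656
d) 737656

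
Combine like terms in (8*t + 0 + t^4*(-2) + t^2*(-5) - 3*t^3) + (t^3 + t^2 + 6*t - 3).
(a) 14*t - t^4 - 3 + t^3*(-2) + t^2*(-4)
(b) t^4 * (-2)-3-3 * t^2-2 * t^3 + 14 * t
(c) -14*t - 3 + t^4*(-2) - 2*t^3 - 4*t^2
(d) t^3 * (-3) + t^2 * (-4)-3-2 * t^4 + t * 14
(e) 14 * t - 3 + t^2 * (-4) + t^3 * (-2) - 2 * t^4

Adding the polynomials and combining like terms:
(8*t + 0 + t^4*(-2) + t^2*(-5) - 3*t^3) + (t^3 + t^2 + 6*t - 3)
= 14 * t - 3 + t^2 * (-4) + t^3 * (-2) - 2 * t^4
e) 14 * t - 3 + t^2 * (-4) + t^3 * (-2) - 2 * t^4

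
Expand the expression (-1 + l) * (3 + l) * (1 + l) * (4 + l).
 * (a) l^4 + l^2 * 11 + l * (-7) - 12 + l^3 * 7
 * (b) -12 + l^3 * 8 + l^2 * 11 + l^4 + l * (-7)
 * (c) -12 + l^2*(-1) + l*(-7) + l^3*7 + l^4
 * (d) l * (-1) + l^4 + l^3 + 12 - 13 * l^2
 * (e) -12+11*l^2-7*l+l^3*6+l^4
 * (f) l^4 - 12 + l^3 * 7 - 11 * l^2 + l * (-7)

Expanding (-1 + l) * (3 + l) * (1 + l) * (4 + l):
= l^4 + l^2 * 11 + l * (-7) - 12 + l^3 * 7
a) l^4 + l^2 * 11 + l * (-7) - 12 + l^3 * 7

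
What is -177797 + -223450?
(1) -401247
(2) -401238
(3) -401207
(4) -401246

-177797 + -223450 = -401247
1) -401247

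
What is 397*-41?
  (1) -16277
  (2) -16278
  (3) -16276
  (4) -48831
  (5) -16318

397 * -41 = -16277
1) -16277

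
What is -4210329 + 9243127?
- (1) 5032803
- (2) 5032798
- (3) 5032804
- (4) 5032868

-4210329 + 9243127 = 5032798
2) 5032798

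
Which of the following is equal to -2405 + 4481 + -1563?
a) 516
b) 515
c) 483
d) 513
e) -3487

First: -2405 + 4481 = 2076
Then: 2076 + -1563 = 513
d) 513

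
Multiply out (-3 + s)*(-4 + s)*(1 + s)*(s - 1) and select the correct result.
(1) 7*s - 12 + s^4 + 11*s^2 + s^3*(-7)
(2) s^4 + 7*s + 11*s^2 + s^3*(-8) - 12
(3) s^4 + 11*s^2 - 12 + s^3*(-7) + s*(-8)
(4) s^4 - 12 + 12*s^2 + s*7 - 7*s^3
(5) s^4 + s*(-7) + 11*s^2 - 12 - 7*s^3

Expanding (-3 + s)*(-4 + s)*(1 + s)*(s - 1):
= 7*s - 12 + s^4 + 11*s^2 + s^3*(-7)
1) 7*s - 12 + s^4 + 11*s^2 + s^3*(-7)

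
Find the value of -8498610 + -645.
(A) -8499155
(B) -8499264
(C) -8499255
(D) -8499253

-8498610 + -645 = -8499255
C) -8499255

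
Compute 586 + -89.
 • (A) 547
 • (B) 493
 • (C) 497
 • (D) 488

586 + -89 = 497
C) 497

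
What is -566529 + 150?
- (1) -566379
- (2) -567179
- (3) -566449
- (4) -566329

-566529 + 150 = -566379
1) -566379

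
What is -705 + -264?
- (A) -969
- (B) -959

-705 + -264 = -969
A) -969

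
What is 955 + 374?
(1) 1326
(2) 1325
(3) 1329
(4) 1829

955 + 374 = 1329
3) 1329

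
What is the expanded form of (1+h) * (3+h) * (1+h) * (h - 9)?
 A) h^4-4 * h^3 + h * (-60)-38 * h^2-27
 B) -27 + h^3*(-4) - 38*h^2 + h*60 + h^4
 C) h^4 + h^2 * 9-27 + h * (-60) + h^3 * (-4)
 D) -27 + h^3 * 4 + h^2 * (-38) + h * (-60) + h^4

Expanding (1+h) * (3+h) * (1+h) * (h - 9):
= h^4-4 * h^3 + h * (-60)-38 * h^2-27
A) h^4-4 * h^3 + h * (-60)-38 * h^2-27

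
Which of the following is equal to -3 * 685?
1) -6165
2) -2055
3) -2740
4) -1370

-3 * 685 = -2055
2) -2055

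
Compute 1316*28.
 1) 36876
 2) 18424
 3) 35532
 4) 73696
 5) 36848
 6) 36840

1316 * 28 = 36848
5) 36848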